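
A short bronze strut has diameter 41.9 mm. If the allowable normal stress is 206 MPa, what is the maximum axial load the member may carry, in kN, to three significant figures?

284 kN

A = 1379 mm².
P_max = σ_allow · A = 206 · 1379 = 284000 N = 284 kN.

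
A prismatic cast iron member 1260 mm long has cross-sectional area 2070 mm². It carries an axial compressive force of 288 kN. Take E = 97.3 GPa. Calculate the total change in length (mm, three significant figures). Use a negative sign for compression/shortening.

-1.80 mm

δ_mech = NL/(AE) = -288000·1260/(2070·97300) = -1.802 mm.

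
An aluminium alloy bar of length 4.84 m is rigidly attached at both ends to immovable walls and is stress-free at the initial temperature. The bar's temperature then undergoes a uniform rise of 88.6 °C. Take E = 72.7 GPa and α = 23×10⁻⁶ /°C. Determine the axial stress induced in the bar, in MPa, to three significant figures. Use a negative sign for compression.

Free thermal expansion αLΔT = 23e-6 · 4840 · 88.6 = 9.863 mm.
The walls impose strain ε = −(9.863)/4840 = -2.0378e-03; σ = Eε = 72700 · -2.0378e-03 = -148.1 MPa.

-148 MPa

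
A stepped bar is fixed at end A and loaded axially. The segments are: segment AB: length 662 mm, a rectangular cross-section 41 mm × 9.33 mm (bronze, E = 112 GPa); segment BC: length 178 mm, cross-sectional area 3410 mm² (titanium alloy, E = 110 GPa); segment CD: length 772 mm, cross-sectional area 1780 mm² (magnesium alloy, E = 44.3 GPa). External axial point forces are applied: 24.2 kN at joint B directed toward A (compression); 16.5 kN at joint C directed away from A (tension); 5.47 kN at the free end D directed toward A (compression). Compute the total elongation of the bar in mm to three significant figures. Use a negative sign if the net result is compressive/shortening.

-0.252 mm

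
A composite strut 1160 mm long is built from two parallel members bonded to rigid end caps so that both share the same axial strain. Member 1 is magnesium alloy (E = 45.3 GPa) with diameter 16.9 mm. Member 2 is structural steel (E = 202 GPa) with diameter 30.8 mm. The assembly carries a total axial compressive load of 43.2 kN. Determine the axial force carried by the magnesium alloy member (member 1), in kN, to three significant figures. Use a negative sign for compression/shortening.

-2.73 kN

A_1 = 224.3 mm².
A_2 = 745.1 mm².
Equal strain + equilibrium ⇒ each member carries load in proportion to AE: A₁E₁ = 10160000 N, A₂E₂ = 150500000 N, ΣAE = 160700000 N.
F₁ = P·A₁E₁/ΣAE = -43200·10160000/160700000 = -2732 N.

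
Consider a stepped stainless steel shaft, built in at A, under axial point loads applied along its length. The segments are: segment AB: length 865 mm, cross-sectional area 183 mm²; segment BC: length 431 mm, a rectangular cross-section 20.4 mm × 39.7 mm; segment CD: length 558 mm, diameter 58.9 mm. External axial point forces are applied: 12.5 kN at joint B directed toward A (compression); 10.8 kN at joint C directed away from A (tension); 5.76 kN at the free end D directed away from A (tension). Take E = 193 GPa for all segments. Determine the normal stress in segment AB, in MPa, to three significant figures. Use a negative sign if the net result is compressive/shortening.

Internal axial forces (sectioning from the free end, tension +): N_CD = 5.76 kN, N_BC = 16.56 kN, N_AB = 4.06 kN.
σ_AB = N_AB/A_AB = 4060/183 = 22.19 MPa.

22.2 MPa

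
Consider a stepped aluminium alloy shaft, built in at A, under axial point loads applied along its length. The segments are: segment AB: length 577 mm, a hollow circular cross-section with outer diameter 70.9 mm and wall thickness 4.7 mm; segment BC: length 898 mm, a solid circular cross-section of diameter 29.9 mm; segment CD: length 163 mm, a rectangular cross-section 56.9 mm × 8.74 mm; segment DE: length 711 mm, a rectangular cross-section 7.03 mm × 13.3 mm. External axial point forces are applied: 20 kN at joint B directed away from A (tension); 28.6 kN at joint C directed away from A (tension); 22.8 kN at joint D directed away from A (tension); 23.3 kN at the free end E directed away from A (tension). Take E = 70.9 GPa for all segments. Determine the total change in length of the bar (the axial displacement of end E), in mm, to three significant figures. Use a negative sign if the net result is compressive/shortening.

4.85 mm

Internal axial forces (sectioning from the free end, tension +): N_DE = 23.3 kN, N_CD = 46.1 kN, N_BC = 74.7 kN, N_AB = 94.7 kN.
A_AB = 977.5 mm².
A_BC = 702.2 mm².
A_CD = 497.3 mm².
A_DE = 93.5 mm².
δ_AB = 94700·577/(977.5·70900) = 0.7884 mm
δ_BC = 74700·898/(702.2·70900) = 1.347 mm
δ_CD = 46100·163/(497.3·70900) = 0.2131 mm
δ_DE = 23300·711/(93.5·70900) = 2.499 mm
δ = Σδ_i = 4.848 mm.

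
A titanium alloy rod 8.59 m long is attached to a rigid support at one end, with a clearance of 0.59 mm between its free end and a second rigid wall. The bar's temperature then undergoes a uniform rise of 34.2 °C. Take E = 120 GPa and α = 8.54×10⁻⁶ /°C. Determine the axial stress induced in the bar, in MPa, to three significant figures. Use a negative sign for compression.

Free thermal expansion αLΔT = 8.54e-6 · 8590 · 34.2 = 2.509 mm.
The walls engage after the gap closes; constrained expansion = 2.509 − 0.59 = 1.919 mm.
The walls impose strain ε = −(1.919)/8590 = -2.2338e-04; σ = Eε = 120000 · -2.2338e-04 = -26.81 MPa.

-26.8 MPa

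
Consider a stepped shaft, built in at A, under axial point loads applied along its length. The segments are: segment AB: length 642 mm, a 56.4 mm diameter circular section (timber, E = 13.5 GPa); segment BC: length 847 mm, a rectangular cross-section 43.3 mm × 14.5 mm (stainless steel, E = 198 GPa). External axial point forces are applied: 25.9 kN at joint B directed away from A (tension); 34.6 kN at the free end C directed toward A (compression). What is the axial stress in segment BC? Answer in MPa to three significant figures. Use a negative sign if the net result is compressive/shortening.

Internal axial forces (sectioning from the free end, tension +): N_BC = -34.6 kN, N_AB = -8.7 kN.
A_BC = 627.8 mm².
σ_BC = N_BC/A_BC = -34600/627.8 = -55.11 MPa.

-55.1 MPa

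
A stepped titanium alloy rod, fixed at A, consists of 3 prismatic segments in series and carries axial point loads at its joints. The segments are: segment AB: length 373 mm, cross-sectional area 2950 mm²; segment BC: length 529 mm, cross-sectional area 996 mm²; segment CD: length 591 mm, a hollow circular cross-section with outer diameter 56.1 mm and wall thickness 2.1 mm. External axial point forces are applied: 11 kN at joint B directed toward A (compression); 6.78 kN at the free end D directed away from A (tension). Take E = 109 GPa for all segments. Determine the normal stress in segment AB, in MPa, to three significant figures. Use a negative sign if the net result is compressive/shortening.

-1.43 MPa

Internal axial forces (sectioning from the free end, tension +): N_CD = 6.78 kN, N_BC = 6.78 kN, N_AB = -4.22 kN.
σ_AB = N_AB/A_AB = -4220/2950 = -1.431 MPa.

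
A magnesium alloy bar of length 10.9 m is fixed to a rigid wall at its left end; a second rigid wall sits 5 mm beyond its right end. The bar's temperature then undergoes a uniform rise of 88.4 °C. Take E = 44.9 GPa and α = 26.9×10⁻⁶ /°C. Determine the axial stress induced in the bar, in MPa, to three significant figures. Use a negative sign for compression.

-86.2 MPa

Free thermal expansion αLΔT = 26.9e-6 · 10900 · 88.4 = 25.92 mm.
The walls engage after the gap closes; constrained expansion = 25.92 − 5 = 20.92 mm.
The walls impose strain ε = −(20.92)/10900 = -1.9192e-03; σ = Eε = 44900 · -1.9192e-03 = -86.17 MPa.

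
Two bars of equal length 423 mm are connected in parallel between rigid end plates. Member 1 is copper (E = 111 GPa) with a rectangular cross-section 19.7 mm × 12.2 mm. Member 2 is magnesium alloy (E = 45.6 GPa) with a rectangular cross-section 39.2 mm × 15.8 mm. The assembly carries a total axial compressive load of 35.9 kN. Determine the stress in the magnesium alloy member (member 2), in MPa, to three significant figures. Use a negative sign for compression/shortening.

-29.8 MPa

A_1 = 240.3 mm².
A_2 = 619.4 mm².
Equal strain + equilibrium ⇒ each member carries load in proportion to AE: A₁E₁ = 26680000 N, A₂E₂ = 28240000 N, ΣAE = 54920000 N.
σ₂ = P·E₂/ΣAE = -35900·45600/54920000 = -29.81 MPa.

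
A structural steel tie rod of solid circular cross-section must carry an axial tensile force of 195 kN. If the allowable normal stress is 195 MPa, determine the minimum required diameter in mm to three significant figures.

35.7 mm

Required area A ≥ P/σ_allow = 195000/195 = 1000 mm².
For a solid circular section, d ≥ √(4A/π) = 35.68 mm.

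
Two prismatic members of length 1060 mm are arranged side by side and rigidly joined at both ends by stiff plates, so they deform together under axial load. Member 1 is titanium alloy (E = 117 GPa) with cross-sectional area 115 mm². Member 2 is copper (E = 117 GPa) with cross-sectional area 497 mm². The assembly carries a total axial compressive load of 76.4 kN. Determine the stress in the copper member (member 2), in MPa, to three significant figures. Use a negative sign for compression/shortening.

Equal strain + equilibrium ⇒ each member carries load in proportion to AE: A₁E₁ = 13460000 N, A₂E₂ = 58150000 N, ΣAE = 71600000 N.
σ₂ = P·E₂/ΣAE = -76400·117000/71600000 = -124.8 MPa.

-125 MPa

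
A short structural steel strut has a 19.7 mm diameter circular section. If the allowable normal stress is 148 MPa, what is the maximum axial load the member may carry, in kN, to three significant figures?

45.1 kN

A = 304.8 mm².
P_max = σ_allow · A = 148 · 304.8 = 45110 N = 45.11 kN.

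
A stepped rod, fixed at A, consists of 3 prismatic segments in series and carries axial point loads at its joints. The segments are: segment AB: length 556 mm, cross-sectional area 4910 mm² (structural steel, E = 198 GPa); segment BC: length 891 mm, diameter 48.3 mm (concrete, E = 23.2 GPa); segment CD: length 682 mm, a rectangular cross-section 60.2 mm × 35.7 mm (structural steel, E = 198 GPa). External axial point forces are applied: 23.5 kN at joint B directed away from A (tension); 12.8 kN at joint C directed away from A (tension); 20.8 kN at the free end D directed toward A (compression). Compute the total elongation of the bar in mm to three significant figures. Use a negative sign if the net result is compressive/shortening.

Internal axial forces (sectioning from the free end, tension +): N_CD = -20.8 kN, N_BC = -8 kN, N_AB = 15.5 kN.
A_BC = 1832 mm².
A_CD = 2149 mm².
δ_AB = 15500·556/(4910·198000) = 0.008865 mm
δ_BC = -8000·891/(1832·23200) = -0.1677 mm
δ_CD = -20800·682/(2149·198000) = -0.03334 mm
δ = Σδ_i = -0.1922 mm.

-0.192 mm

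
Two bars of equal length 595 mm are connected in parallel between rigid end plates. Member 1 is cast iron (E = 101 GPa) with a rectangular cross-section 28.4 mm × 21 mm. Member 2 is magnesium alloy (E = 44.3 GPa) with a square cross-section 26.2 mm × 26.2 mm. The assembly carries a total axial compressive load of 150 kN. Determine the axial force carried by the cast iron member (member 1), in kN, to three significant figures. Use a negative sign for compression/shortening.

A_1 = 596.4 mm².
A_2 = 686.4 mm².
Equal strain + equilibrium ⇒ each member carries load in proportion to AE: A₁E₁ = 60240000 N, A₂E₂ = 30410000 N, ΣAE = 90650000 N.
F₁ = P·A₁E₁/ΣAE = -150000·60240000/90650000 = -99680 N.

-99.7 kN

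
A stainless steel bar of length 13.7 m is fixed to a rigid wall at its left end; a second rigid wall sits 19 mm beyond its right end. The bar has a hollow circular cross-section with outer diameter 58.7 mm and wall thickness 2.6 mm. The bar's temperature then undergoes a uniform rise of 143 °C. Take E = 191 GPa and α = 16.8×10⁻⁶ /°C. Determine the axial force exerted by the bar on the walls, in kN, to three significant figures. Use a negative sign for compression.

-88.9 kN

Free thermal expansion αLΔT = 16.8e-6 · 13700 · 143 = 32.91 mm.
The walls engage after the gap closes; constrained expansion = 32.91 − 19 = 13.91 mm.
The walls impose strain ε = −(13.91)/13700 = -1.0155e-03; σ = Eε = 191000 · -1.0155e-03 = -194 MPa.
Wall reaction R = σ·A = -194·458.2 = -88880 N = -88.88 kN.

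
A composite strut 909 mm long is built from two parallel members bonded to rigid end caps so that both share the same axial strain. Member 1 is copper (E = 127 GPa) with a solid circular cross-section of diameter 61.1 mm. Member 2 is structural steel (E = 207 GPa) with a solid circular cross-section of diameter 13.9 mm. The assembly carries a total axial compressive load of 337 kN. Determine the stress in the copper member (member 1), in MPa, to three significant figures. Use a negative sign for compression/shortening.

A_1 = 2932 mm².
A_2 = 151.7 mm².
Equal strain + equilibrium ⇒ each member carries load in proportion to AE: A₁E₁ = 372400000 N, A₂E₂ = 31410000 N, ΣAE = 403800000 N.
σ₁ = P·E₁/ΣAE = -337000·127000/403800000 = -106 MPa.

-106 MPa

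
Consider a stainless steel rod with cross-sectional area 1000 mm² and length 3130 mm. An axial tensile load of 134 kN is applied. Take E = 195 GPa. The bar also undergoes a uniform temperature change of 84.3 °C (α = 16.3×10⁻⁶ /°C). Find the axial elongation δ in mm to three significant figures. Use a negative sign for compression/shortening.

6.45 mm

δ_mech = NL/(AE) = 134000·3130/(1000·195000) = 2.151 mm.
δ_thermal = αLΔT = 16.3e-6·3130·84.3 = 4.301 mm.
δ = δ_mech + δ_thermal = 6.452 mm.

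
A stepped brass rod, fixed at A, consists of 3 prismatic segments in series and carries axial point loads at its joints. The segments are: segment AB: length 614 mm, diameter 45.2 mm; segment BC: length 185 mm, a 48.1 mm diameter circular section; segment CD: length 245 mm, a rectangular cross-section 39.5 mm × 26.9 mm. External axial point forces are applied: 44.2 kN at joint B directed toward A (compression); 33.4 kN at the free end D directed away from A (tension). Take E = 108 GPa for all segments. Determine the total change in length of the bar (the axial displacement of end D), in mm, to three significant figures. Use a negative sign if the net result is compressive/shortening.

Internal axial forces (sectioning from the free end, tension +): N_CD = 33.4 kN, N_BC = 33.4 kN, N_AB = -10.8 kN.
A_AB = 1605 mm².
A_BC = 1817 mm².
A_CD = 1063 mm².
δ_AB = -10800·614/(1605·108000) = -0.03826 mm
δ_BC = 33400·185/(1817·108000) = 0.03149 mm
δ_CD = 33400·245/(1063·108000) = 0.07131 mm
δ = Σδ_i = 0.06453 mm.

0.0645 mm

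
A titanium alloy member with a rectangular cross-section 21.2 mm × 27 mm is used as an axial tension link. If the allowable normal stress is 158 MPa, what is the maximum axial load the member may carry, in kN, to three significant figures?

A = 572.4 mm².
P_max = σ_allow · A = 158 · 572.4 = 90440 N = 90.44 kN.

90.4 kN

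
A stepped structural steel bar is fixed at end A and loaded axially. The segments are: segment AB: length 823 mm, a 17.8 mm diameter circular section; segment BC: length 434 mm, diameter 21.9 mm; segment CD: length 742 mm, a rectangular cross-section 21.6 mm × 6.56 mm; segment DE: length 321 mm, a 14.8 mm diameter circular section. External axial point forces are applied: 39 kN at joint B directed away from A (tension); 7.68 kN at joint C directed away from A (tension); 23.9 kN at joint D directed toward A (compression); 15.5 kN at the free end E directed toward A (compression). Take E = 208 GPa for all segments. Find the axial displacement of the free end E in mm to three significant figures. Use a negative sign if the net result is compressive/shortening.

-1.19 mm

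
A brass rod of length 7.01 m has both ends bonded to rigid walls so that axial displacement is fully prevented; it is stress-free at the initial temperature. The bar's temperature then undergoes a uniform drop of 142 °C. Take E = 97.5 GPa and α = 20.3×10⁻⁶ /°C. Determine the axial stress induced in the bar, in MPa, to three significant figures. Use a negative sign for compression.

Free thermal expansion αLΔT = 20.3e-6 · 7010 · -142 = -20.21 mm.
The walls impose strain ε = −(-20.21)/7010 = 2.8826e-03; σ = Eε = 97500 · 2.8826e-03 = 281.1 MPa.

281 MPa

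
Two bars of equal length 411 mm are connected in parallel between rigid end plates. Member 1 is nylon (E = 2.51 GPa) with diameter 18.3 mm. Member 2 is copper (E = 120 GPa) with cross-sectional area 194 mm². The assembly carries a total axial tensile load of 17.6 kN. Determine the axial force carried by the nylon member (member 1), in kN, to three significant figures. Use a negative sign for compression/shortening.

A_1 = 263 mm².
Equal strain + equilibrium ⇒ each member carries load in proportion to AE: A₁E₁ = 660200 N, A₂E₂ = 23280000 N, ΣAE = 23940000 N.
F₁ = P·A₁E₁/ΣAE = 17600·660200/23940000 = 485.3 N.

0.485 kN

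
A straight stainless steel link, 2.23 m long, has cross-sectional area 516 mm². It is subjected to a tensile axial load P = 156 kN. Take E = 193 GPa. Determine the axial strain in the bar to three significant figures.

0.00157

σ = N/A = 302.3 MPa; ε = σ/E = 302.3/193000 = 1.566e-03.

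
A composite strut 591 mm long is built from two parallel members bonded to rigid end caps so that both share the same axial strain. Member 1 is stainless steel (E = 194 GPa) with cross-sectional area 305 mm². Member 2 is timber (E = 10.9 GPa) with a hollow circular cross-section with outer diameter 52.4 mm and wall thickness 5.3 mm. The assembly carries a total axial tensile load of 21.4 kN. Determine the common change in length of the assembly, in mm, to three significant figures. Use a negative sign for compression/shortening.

A_2 = 784.2 mm².
Equal strain + equilibrium ⇒ each member carries load in proportion to AE: A₁E₁ = 59170000 N, A₂E₂ = 8548000 N, ΣAE = 67720000 N.
δ = PL/ΣAE = 21400·591/67720000 = 0.1868 mm.

0.187 mm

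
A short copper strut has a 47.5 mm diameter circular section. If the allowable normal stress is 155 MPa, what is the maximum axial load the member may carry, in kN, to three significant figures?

275 kN

A = 1772 mm².
P_max = σ_allow · A = 155 · 1772 = 274700 N = 274.7 kN.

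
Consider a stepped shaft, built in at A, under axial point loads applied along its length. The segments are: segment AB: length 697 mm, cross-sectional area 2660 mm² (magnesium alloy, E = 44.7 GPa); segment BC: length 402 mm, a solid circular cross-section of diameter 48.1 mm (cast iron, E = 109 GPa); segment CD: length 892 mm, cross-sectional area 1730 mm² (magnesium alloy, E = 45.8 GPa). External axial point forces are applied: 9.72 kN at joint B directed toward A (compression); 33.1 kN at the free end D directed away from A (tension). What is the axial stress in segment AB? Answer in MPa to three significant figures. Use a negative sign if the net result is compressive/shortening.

Internal axial forces (sectioning from the free end, tension +): N_CD = 33.1 kN, N_BC = 33.1 kN, N_AB = 23.38 kN.
σ_AB = N_AB/A_AB = 23380/2660 = 8.789 MPa.

8.79 MPa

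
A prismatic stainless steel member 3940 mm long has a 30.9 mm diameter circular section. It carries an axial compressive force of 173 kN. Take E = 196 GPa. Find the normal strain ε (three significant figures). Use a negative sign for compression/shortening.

-0.00118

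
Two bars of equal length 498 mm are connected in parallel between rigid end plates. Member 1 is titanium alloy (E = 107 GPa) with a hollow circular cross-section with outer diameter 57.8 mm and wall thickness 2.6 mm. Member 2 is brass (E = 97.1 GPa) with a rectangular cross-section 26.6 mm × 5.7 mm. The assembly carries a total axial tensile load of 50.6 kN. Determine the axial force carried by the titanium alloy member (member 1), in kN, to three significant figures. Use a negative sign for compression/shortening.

38.8 kN

A_1 = 450.9 mm².
A_2 = 151.6 mm².
Equal strain + equilibrium ⇒ each member carries load in proportion to AE: A₁E₁ = 48240000 N, A₂E₂ = 14720000 N, ΣAE = 62970000 N.
F₁ = P·A₁E₁/ΣAE = 50600·48240000/62970000 = 38770 N.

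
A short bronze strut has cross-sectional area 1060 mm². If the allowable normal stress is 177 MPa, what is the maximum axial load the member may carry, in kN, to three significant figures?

188 kN

P_max = σ_allow · A = 177 · 1060 = 187600 N = 187.6 kN.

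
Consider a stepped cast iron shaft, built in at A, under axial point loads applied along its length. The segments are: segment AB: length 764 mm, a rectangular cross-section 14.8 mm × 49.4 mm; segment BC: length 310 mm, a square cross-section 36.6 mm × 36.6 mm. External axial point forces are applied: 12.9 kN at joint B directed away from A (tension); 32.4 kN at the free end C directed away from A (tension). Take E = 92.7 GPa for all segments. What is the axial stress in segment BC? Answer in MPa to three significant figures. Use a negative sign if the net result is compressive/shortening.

24.2 MPa

Internal axial forces (sectioning from the free end, tension +): N_BC = 32.4 kN, N_AB = 45.3 kN.
A_BC = 1340 mm².
σ_BC = N_BC/A_BC = 32400/1340 = 24.19 MPa.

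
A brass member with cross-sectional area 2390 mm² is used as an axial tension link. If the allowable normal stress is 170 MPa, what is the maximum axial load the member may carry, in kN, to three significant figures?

406 kN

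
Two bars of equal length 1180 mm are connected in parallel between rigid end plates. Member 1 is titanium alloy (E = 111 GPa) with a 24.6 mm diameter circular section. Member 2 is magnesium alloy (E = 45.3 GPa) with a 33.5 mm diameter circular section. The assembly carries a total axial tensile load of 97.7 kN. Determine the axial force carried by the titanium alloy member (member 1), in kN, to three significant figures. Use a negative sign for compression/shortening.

A_1 = 475.3 mm².
A_2 = 881.4 mm².
Equal strain + equilibrium ⇒ each member carries load in proportion to AE: A₁E₁ = 52760000 N, A₂E₂ = 39930000 N, ΣAE = 92690000 N.
F₁ = P·A₁E₁/ΣAE = 97700·52760000/92690000 = 55610 N.

55.6 kN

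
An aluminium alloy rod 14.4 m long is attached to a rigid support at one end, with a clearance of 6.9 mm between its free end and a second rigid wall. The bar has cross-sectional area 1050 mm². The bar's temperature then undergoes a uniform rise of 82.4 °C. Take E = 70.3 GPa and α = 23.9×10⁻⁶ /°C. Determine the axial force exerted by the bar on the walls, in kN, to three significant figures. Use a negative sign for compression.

-110 kN

Free thermal expansion αLΔT = 23.9e-6 · 14400 · 82.4 = 28.36 mm.
The walls engage after the gap closes; constrained expansion = 28.36 − 6.9 = 21.46 mm.
The walls impose strain ε = −(21.46)/14400 = -1.4902e-03; σ = Eε = 70300 · -1.4902e-03 = -104.8 MPa.
Wall reaction R = σ·A = -104.8·1050 = -110000 N = -110 kN.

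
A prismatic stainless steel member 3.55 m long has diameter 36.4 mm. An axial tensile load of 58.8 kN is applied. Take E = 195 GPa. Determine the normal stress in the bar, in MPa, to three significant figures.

A = 1041 mm².
σ = N/A = 58800/1041 = 56.5 MPa.

56.5 MPa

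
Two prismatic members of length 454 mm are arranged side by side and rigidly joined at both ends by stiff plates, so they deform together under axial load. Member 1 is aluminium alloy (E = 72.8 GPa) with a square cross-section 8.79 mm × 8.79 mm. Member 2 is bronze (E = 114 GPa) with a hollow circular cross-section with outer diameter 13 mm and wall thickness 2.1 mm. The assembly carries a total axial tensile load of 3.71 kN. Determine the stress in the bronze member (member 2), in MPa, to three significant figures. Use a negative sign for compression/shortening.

30.6 MPa

A_1 = 77.26 mm².
A_2 = 71.91 mm².
Equal strain + equilibrium ⇒ each member carries load in proportion to AE: A₁E₁ = 5625000 N, A₂E₂ = 8198000 N, ΣAE = 13820000 N.
σ₂ = P·E₂/ΣAE = 3710·114000/13820000 = 30.6 MPa.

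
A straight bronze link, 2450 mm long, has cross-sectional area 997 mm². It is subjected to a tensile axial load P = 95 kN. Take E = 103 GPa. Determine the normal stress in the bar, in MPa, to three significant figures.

95.3 MPa

σ = N/A = 95000/997 = 95.29 MPa.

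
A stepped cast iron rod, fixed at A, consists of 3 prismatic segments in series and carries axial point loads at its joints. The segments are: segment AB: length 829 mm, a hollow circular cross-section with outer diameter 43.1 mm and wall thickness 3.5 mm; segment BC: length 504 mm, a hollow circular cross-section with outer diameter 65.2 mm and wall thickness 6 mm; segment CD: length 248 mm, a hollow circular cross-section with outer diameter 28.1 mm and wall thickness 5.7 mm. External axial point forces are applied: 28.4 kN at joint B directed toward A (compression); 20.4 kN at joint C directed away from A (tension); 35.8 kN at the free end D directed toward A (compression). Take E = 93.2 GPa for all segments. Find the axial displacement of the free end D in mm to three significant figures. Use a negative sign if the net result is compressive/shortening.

Internal axial forces (sectioning from the free end, tension +): N_CD = -35.8 kN, N_BC = -15.4 kN, N_AB = -43.8 kN.
A_AB = 435.4 mm².
A_BC = 1116 mm².
A_CD = 401.1 mm².
δ_AB = -43800·829/(435.4·93200) = -0.8947 mm
δ_BC = -15400·504/(1116·93200) = -0.07463 mm
δ_CD = -35800·248/(401.1·93200) = -0.2375 mm
δ = Σδ_i = -1.207 mm.

-1.21 mm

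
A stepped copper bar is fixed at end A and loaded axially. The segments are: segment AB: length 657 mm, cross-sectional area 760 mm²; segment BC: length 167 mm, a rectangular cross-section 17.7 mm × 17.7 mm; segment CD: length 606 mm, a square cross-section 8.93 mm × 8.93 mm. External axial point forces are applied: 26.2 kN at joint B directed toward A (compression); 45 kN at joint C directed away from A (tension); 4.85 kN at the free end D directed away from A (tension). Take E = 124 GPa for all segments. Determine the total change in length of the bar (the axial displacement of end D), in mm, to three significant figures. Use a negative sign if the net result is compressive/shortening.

Internal axial forces (sectioning from the free end, tension +): N_CD = 4.85 kN, N_BC = 49.85 kN, N_AB = 23.65 kN.
A_BC = 313.3 mm².
A_CD = 79.74 mm².
δ_AB = 23650·657/(760·124000) = 0.1649 mm
δ_BC = 49850·167/(313.3·124000) = 0.2143 mm
δ_CD = 4850·606/(79.74·124000) = 0.2972 mm
δ = Σδ_i = 0.6764 mm.

0.676 mm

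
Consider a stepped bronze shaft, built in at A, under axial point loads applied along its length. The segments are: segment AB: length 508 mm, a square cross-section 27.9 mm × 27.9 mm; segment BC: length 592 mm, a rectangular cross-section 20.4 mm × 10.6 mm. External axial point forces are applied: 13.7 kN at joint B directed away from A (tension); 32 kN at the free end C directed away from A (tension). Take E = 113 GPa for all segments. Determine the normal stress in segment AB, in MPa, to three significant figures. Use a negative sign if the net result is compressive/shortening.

58.7 MPa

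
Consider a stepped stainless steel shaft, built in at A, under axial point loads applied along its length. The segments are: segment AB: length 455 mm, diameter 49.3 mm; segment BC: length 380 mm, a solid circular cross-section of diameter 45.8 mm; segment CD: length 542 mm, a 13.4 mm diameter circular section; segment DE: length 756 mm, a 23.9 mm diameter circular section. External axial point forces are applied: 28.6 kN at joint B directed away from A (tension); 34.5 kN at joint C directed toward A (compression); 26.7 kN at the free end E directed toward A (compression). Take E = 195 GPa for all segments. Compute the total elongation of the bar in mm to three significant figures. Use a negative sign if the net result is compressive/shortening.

Internal axial forces (sectioning from the free end, tension +): N_DE = -26.7 kN, N_CD = -26.7 kN, N_BC = -61.2 kN, N_AB = -32.6 kN.
A_AB = 1909 mm².
A_BC = 1647 mm².
A_CD = 141 mm².
A_DE = 448.6 mm².
δ_AB = -32600·455/(1909·195000) = -0.03985 mm
δ_BC = -61200·380/(1647·195000) = -0.07239 mm
δ_CD = -26700·542/(141·195000) = -0.5262 mm
δ_DE = -26700·756/(448.6·195000) = -0.2307 mm
δ = Σδ_i = -0.8692 mm.

-0.869 mm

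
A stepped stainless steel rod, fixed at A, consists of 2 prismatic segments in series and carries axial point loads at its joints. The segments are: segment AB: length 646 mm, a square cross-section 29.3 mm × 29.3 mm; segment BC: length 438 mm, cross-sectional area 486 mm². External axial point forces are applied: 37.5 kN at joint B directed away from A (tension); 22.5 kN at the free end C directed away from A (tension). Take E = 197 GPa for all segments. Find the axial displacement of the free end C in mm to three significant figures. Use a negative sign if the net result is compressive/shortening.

0.332 mm

Internal axial forces (sectioning from the free end, tension +): N_BC = 22.5 kN, N_AB = 60 kN.
A_AB = 858.5 mm².
δ_AB = 60000·646/(858.5·197000) = 0.2292 mm
δ_BC = 22500·438/(486·197000) = 0.1029 mm
δ = Σδ_i = 0.3321 mm.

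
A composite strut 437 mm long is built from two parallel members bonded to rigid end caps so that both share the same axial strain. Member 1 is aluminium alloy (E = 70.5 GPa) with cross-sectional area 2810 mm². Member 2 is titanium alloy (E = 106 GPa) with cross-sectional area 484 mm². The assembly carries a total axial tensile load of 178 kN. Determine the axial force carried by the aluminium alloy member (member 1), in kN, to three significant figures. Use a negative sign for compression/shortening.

Equal strain + equilibrium ⇒ each member carries load in proportion to AE: A₁E₁ = 198100000 N, A₂E₂ = 51300000 N, ΣAE = 249400000 N.
F₁ = P·A₁E₁/ΣAE = 178000·198100000/249400000 = 141400 N.

141 kN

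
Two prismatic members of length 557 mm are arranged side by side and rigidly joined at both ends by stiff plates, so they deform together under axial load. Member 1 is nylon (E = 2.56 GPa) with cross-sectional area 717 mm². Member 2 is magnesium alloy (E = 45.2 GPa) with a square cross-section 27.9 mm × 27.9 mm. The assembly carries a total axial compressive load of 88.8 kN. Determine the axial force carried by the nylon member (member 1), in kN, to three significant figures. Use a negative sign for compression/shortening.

-4.40 kN

A_2 = 778.4 mm².
Equal strain + equilibrium ⇒ each member carries load in proportion to AE: A₁E₁ = 1836000 N, A₂E₂ = 35180000 N, ΣAE = 37020000 N.
F₁ = P·A₁E₁/ΣAE = -88800·1836000/37020000 = -4403 N.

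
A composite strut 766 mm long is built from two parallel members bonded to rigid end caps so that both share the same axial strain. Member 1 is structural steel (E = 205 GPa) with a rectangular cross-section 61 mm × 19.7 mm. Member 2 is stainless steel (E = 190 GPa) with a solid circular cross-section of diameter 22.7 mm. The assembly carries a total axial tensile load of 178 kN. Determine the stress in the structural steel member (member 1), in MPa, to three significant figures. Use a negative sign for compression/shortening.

113 MPa

A_1 = 1202 mm².
A_2 = 404.7 mm².
Equal strain + equilibrium ⇒ each member carries load in proportion to AE: A₁E₁ = 246300000 N, A₂E₂ = 76890000 N, ΣAE = 323200000 N.
σ₁ = P·E₁/ΣAE = 178000·205000/323200000 = 112.9 MPa.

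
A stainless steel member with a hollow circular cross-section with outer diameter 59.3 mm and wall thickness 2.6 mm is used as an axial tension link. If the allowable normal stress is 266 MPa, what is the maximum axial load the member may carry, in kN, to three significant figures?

A = 463.1 mm².
P_max = σ_allow · A = 266 · 463.1 = 123200 N = 123.2 kN.

123 kN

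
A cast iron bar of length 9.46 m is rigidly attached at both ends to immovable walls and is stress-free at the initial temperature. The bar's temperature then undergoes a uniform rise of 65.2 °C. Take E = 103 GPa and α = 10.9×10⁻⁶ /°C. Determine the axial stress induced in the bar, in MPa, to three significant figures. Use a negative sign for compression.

Free thermal expansion αLΔT = 10.9e-6 · 9460 · 65.2 = 6.723 mm.
The walls impose strain ε = −(6.723)/9460 = -7.1068e-04; σ = Eε = 103000 · -7.1068e-04 = -73.2 MPa.

-73.2 MPa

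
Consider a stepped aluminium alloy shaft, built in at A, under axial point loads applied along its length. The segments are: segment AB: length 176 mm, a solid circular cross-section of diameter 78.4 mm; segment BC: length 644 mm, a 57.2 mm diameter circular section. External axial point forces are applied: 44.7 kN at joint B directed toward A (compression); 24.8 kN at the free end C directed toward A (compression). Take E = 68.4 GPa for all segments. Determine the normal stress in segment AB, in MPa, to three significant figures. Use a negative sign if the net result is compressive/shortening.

-14.4 MPa

Internal axial forces (sectioning from the free end, tension +): N_BC = -24.8 kN, N_AB = -69.5 kN.
A_AB = 4827 mm².
σ_AB = N_AB/A_AB = -69500/4827 = -14.4 MPa.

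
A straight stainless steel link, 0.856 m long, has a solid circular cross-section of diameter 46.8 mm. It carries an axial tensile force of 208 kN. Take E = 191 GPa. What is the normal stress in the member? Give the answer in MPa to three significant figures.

121 MPa

A = 1720 mm².
σ = N/A = 208000/1720 = 120.9 MPa.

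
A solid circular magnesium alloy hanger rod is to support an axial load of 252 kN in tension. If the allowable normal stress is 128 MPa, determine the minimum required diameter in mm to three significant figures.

50.1 mm

Required area A ≥ P/σ_allow = 252000/128 = 1969 mm².
For a solid circular section, d ≥ √(4A/π) = 50.07 mm.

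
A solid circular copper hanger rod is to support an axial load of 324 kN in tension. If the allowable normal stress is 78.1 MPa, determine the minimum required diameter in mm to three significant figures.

Required area A ≥ P/σ_allow = 324000/78.1 = 4149 mm².
For a solid circular section, d ≥ √(4A/π) = 72.68 mm.

72.7 mm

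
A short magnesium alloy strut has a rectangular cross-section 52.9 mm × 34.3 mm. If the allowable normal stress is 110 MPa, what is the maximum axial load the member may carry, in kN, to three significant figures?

200 kN

A = 1814 mm².
P_max = σ_allow · A = 110 · 1814 = 199600 N = 199.6 kN.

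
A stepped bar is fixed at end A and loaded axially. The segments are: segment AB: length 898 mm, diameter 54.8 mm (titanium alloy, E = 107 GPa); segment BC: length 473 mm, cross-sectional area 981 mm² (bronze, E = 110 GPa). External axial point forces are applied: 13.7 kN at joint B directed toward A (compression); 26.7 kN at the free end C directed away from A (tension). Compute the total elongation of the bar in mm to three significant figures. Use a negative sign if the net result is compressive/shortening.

0.163 mm

Internal axial forces (sectioning from the free end, tension +): N_BC = 26.7 kN, N_AB = 13 kN.
A_AB = 2359 mm².
δ_AB = 13000·898/(2359·107000) = 0.04626 mm
δ_BC = 26700·473/(981·110000) = 0.117 mm
δ = Σδ_i = 0.1633 mm.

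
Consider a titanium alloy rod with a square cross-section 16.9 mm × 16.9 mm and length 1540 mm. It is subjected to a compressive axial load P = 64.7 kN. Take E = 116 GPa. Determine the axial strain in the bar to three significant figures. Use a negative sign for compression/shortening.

-0.00195

A = 285.6 mm².
σ = N/A = -226.5 MPa; ε = σ/E = -226.5/116000 = -1.953e-03.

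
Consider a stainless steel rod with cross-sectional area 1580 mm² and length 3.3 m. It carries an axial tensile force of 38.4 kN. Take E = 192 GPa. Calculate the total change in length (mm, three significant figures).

0.418 mm

δ_mech = NL/(AE) = 38400·3300/(1580·192000) = 0.4177 mm.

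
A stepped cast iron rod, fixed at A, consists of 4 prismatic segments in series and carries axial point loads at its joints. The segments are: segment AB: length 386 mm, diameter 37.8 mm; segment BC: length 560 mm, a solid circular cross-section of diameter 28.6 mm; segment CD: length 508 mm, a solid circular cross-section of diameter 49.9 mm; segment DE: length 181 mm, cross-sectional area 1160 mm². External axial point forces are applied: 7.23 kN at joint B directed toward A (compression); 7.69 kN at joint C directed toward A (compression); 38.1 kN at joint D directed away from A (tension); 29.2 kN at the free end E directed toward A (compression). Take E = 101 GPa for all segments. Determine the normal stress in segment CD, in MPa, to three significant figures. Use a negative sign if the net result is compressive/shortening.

Internal axial forces (sectioning from the free end, tension +): N_DE = -29.2 kN, N_CD = 8.9 kN, N_BC = 1.21 kN, N_AB = -6.02 kN.
A_CD = 1956 mm².
σ_CD = N_CD/A_CD = 8900/1956 = 4.551 MPa.

4.55 MPa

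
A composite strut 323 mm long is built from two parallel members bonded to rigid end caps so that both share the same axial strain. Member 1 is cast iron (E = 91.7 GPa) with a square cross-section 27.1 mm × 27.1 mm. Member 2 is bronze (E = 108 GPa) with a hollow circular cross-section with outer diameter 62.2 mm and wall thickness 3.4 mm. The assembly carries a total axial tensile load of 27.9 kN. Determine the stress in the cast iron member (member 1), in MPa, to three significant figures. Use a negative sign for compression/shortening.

A_1 = 734.4 mm².
A_2 = 628.1 mm².
Equal strain + equilibrium ⇒ each member carries load in proportion to AE: A₁E₁ = 67350000 N, A₂E₂ = 67830000 N, ΣAE = 135200000 N.
σ₁ = P·E₁/ΣAE = 27900·91700/135200000 = 18.93 MPa.

18.9 MPa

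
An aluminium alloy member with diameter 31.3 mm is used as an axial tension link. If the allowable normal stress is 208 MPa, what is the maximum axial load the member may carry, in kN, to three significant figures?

160 kN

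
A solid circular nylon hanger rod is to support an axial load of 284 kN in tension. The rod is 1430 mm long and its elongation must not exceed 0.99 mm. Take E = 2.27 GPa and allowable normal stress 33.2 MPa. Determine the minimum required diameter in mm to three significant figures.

Required area A ≥ P/σ_allow = 284000/33.2 = 8554 mm².
For a solid circular section, d ≥ √(4A/π) = 104.4 mm.
Elongation limit: A ≥ PL/(Eδ_allow) = 284000·1430/(2270·0.99) = 180700 mm² ⇒ d ≥ 479.7 mm.
The elongation limit governs.

480 mm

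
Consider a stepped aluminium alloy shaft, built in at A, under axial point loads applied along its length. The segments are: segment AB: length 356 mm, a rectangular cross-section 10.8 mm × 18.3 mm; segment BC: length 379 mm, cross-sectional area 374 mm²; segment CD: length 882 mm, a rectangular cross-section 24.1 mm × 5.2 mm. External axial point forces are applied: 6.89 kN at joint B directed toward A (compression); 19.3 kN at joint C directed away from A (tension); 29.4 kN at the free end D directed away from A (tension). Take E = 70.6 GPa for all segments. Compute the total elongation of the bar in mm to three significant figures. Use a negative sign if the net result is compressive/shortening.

Internal axial forces (sectioning from the free end, tension +): N_CD = 29.4 kN, N_BC = 48.7 kN, N_AB = 41.81 kN.
A_AB = 197.6 mm².
A_CD = 125.3 mm².
δ_AB = 41810·356/(197.6·70600) = 1.067 mm
δ_BC = 48700·379/(374·70600) = 0.699 mm
δ_CD = 29400·882/(125.3·70600) = 2.931 mm
δ = Σδ_i = 4.697 mm.

4.70 mm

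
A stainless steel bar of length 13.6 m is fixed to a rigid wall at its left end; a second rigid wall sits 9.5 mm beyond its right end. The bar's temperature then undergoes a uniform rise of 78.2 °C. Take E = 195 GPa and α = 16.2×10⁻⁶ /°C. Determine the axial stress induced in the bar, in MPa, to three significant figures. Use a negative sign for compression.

-111 MPa

Free thermal expansion αLΔT = 16.2e-6 · 13600 · 78.2 = 17.23 mm.
The walls engage after the gap closes; constrained expansion = 17.23 − 9.5 = 7.729 mm.
The walls impose strain ε = −(7.729)/13600 = -5.6831e-04; σ = Eε = 195000 · -5.6831e-04 = -110.8 MPa.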